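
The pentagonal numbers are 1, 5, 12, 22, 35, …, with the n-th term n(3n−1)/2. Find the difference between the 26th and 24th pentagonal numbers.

26·(3·26 − 1)/2 = 1001 and 24·(3·24 − 1)/2 = 852.
Difference: 1001 − 852 = 149.

149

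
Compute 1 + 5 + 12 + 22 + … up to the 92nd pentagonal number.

393576

Σ i(3i−1)/2 = (3Σi² − Σi) / 2 over i = 1..92.
Σi = 4278 and Σi² = 263810.
(3·263810 − 1·4278) / 2 = 787152/2 = 393576.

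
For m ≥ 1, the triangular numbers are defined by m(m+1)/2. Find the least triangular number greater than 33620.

Solve n(n+1)/2 > 33620 for integer n.
The largest n with value ≤ 33620 is 258 (since 33411 ≤ 33620 < 33670), so the first above is n = 259, value 33670.

33670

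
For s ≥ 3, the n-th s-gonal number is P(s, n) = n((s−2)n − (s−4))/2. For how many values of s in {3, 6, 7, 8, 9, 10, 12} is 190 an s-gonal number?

s = 3: P(3, 19) = 190. ✓
s = 6: P(6, 10) = 190. ✓
s = 7: P(7, 9) = 189 and P(7, 10) = 235; 190 is not s-gonal.
s = 8: P(8, 8) = 176 and P(8, 9) = 225; 190 is not s-gonal.
s = 9: P(9, 7) = 154 and P(9, 8) = 204; 190 is not s-gonal.
s = 10: P(10, 7) = 175 and P(10, 8) = 232; 190 is not s-gonal.
s = 12: P(12, 6) = 156 and P(12, 7) = 217; 190 is not s-gonal.
Hits: s ∈ {3, 6} → 2.

2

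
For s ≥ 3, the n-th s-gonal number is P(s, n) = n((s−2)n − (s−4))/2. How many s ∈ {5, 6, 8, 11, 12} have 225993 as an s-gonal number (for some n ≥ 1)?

1

s = 5: P(5, 388) = 225622 and P(5, 389) = 226787; 225993 is not s-gonal.
s = 6: P(6, 336) = 225456 and P(6, 337) = 226801; 225993 is not s-gonal.
s = 8: P(8, 274) = 224680 and P(8, 275) = 226325; 225993 is not s-gonal.
s = 11: P(11, 224) = 225008 and P(11, 225) = 227025; 225993 is not s-gonal.
s = 12: P(12, 213) = 225993. ✓
Hits: s ∈ {12} → 1.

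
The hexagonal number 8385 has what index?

Set n(2n−1) = 8385, giving 2n² − n − 8385 = 0.
So n = (1 + 259) / 4 = 260/4 = 65.

65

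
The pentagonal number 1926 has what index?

36

Set n(3n−1)/2 = 1926, giving 3n² − n − 3852 = 0.
The discriminant is 1 + 24·1926 = 46225, and √46225 = 215.
So n = (1 + 215) / 6 = 216/6 = 36.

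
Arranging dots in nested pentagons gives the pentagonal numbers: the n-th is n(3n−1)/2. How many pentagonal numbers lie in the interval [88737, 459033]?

The n-th pentagonal number is n(3n−1)/2.
Smallest index with value ≥ 88737: n = 244 (giving 89182).
Largest index with value ≤ 459033: n = 553 (giving 458437).
Indices 244 through 553: 310 terms.

310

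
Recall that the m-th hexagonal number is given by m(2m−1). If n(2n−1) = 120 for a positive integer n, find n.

Set n(2n−1) = 120, giving 2n² − n − 120 = 0.
The discriminant is 1 + 8·120 = 961, and √961 = 31.
So n = (1 + 31) / 4 = 32/4 = 8.
Check: 8·(2·8 − 1) = 120. ✓

8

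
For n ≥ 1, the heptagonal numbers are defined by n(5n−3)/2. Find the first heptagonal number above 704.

783

Solve n(5n−3)/2 > 704 for integer n.
The largest n with value ≤ 704 is 17 (since 697 ≤ 704 < 783), so the first above is n = 18, value 783.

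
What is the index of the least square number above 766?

28

Solve n² > 766 for integer n.
The largest n with value ≤ 766 is 27 (since 729 ≤ 766 < 784), so the first above is n = 28, value 784.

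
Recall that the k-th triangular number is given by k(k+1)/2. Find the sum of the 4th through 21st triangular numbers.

1761

Σ i(i+1)/2 = (Σi² + Σi) / 2 over i = 4..21.
Σi = 231 − 6 = 225 and Σi² = 3311 − 14 = 3297.
(1·3297 + 1·225) / 2 = 3522/2 = 1761.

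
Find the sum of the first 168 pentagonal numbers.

2384928

Σ i(3i−1)/2 = (3Σi² − Σi) / 2 over i = 1..168.
Σi = 14196 and Σi² = 1594684.
(3·1594684 − 1·14196) / 2 = 4769856/2 = 2384928.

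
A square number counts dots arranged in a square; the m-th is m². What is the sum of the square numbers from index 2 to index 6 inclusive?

Σ_{i=2}^{6} i² = 91 − 1 = 90.

90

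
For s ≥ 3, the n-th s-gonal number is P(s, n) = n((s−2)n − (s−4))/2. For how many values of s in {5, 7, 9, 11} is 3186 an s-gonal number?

s = 5: P(5, 46) = 3151 and P(5, 47) = 3290; 3186 is not s-gonal.
s = 7: P(7, 36) = 3186. ✓
s = 9: P(9, 30) = 3075 and P(9, 31) = 3286; 3186 is not s-gonal.
s = 11: P(11, 27) = 3186. ✓
Hits: s ∈ {7, 11} → 2.

2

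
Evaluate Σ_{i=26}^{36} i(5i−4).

52041

Σ i(5i−4) = 5Σi² − 4Σi over i = 26..36.
Σi = 666 − 325 = 341 and Σi² = 16206 − 5525 = 10681.
5·10681 − 4·341 = 52041.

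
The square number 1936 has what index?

We need n² = 1936, so n = √1936 = 44.
Check: 44² = 1936. ✓

44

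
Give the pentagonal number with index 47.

The 47th pentagonal number is n(3n−1)/2 with n = 47.
47·(3·47 − 1)/2 = 47·140/2 = 47·70 = 3290.

3290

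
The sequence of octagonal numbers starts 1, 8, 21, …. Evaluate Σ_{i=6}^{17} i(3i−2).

4914

Σ i(3i−2) = 3Σi² − 2Σi over i = 6..17.
Σi = 153 − 15 = 138 and Σi² = 1785 − 55 = 1730.
3·1730 − 2·138 = 4914.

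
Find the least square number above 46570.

46656

Solve n² > 46570 for integer n.
The largest n with value ≤ 46570 is 215 (since 46225 ≤ 46570 < 46656), so the first above is n = 216, value 46656.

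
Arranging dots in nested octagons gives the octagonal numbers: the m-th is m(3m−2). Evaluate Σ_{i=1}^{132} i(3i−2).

Σ i(3i−2) = 3Σi² − 2Σi over i = 1..132.
Σi = 8778 and Σi² = 775390.
3·775390 − 2·8778 = 2308614.

2308614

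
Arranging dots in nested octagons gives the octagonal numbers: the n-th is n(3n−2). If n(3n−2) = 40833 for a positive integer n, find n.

Set n(3n−2) = 40833, giving 3n² − 2n − 40833 = 0.
So n = (2 + 700) / 6 = 702/6 = 117.

117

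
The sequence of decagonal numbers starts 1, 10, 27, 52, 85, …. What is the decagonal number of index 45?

45·(4·45 − 3) = 45·177 = 7965.

7965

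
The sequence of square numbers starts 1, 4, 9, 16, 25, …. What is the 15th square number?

The 15th square number is n² with n = 15.
15² = 225.

225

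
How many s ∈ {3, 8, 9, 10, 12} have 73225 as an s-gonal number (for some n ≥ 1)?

s = 3: P(3, 382) = 73153 and P(3, 383) = 73536; 73225 is not s-gonal.
s = 8: P(8, 156) = 72696 and P(8, 157) = 73633; 73225 is not s-gonal.
s = 9: P(9, 145) = 73225. ✓
s = 10: P(10, 135) = 72495 and P(10, 136) = 73576; 73225 is not s-gonal.
s = 12: P(12, 121) = 72721 and P(12, 122) = 73932; 73225 is not s-gonal.
Hits: s ∈ {9} → 1.

1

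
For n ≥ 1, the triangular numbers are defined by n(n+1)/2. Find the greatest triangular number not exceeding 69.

Solve n(n+1)/2 ≤ 69 for integer n.
n = 11 gives 66 ≤ 69, while n = 12 gives 78 > 69; so the answer is 66.

66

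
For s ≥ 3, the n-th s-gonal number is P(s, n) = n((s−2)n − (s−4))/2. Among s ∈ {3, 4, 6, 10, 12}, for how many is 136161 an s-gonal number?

s = 3: P(3, 521) = 135981 and P(3, 522) = 136503; 136161 is not s-gonal.
s = 4: P(4, 369) = 136161. ✓
s = 6: P(6, 261) = 135981 and P(6, 262) = 137026; 136161 is not s-gonal.
s = 10: P(10, 184) = 134872 and P(10, 185) = 136345; 136161 is not s-gonal.
s = 12: P(12, 165) = 135465 and P(12, 166) = 137116; 136161 is not s-gonal.
Hits: s ∈ {4} → 1.

1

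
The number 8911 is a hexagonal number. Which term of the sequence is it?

Set n(2n−1) = 8911, giving 2n² − n − 8911 = 0.
So n = (1 + 267) / 4 = 268/4 = 67.

67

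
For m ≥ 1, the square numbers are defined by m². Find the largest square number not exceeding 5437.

Solve n² ≤ 5437 for integer n.
n = 73 gives 5329 ≤ 5437, while n = 74 gives 5476 > 5437; so the answer is 5329.

5329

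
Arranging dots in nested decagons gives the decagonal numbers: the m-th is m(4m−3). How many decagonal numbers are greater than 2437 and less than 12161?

The n-th decagonal number is n(4n−3).
Smallest index with value > 2437: n = 26 (giving 2626).
Largest index with value < 12161: n = 55 (giving 11935).
Indices 26 through 55: 30 terms.

30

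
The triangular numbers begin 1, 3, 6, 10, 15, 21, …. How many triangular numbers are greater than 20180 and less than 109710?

The n-th triangular number is n(n+1)/2.
Smallest index with value > 20180: n = 201 (giving 20301).
Largest index with value < 109710: n = 467 (giving 109278).
Indices 201 through 467: 267 terms.

267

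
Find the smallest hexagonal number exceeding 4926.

4950

Solve n(2n−1) > 4926 for integer n.
The largest n with value ≤ 4926 is 49 (since 4753 ≤ 4926 < 4950), so the first above is n = 50, value 4950.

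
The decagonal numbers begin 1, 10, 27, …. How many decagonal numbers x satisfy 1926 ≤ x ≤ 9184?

The n-th decagonal number is n(4n−3).
Smallest index with value ≥ 1926: n = 23 (giving 2047).
Largest index with value ≤ 9184: n = 48 (giving 9072).
Indices 23 through 48: 26 terms.

26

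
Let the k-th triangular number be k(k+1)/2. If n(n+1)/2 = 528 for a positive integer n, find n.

32

Set n(n+1)/2 = 528, giving n² + n − 1056 = 0.
The discriminant is 1 + 8·528 = 4225, and √4225 = 65.
So n = (-1 + 65) / 2 = 64/2 = 32.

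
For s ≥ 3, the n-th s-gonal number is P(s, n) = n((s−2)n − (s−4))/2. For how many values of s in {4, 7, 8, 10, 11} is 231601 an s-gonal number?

1

s = 4: P(4, 481) = 231361 and P(4, 482) = 232324; 231601 is not s-gonal.
s = 7: P(7, 304) = 230584 and P(7, 305) = 232105; 231601 is not s-gonal.
s = 8: P(8, 278) = 231296 and P(8, 279) = 232965; 231601 is not s-gonal.
s = 10: P(10, 241) = 231601. ✓
s = 11: P(11, 227) = 231086 and P(11, 228) = 233130; 231601 is not s-gonal.
Hits: s ∈ {10} → 1.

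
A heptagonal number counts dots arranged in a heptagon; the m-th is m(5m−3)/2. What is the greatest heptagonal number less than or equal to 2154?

Solve n(5n−3)/2 ≤ 2154 for integer n.
n = 29 gives 2059 ≤ 2154, while n = 30 gives 2205 > 2154; so the answer is 2059.

2059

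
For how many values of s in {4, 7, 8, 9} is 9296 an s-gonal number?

1

s = 4: P(4, 96) = 9216 and P(4, 97) = 9409; 9296 is not s-gonal.
s = 7: P(7, 61) = 9211 and P(7, 62) = 9517; 9296 is not s-gonal.
s = 8: P(8, 56) = 9296. ✓
s = 9: P(9, 51) = 8976 and P(9, 52) = 9334; 9296 is not s-gonal.
Hits: s ∈ {8} → 1.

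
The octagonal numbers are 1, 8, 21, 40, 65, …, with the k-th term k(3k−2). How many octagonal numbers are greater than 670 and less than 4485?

23

The n-th octagonal number is n(3n−2).
Smallest index with value > 670: n = 16 (giving 736).
Largest index with value < 4485: n = 38 (giving 4256).
Indices 16 through 38: 23 terms.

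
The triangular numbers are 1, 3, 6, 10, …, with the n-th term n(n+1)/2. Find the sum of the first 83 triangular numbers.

98770

Σ i(i+1)/2 = (Σi² + Σi) / 2 over i = 1..83.
Σi = 3486 and Σi² = 194054.
(1·194054 + 1·3486) / 2 = 197540/2 = 98770.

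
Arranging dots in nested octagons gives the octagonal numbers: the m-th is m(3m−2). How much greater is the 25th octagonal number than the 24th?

Consecutive octagonal numbers differ by 6n − 5: here 6·25 − 5 = 145.

145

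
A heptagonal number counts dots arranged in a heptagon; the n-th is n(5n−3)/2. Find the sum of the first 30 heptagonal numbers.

22940

Σ i(5i−3)/2 = (5Σi² − 3Σi) / 2 over i = 1..30.
Σi = 465 and Σi² = 9455.
(5·9455 − 3·465) / 2 = 45880/2 = 22940.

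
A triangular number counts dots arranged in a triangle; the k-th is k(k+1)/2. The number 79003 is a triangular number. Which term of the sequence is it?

397

Set n(n+1)/2 = 79003, giving n² + n − 158006 = 0.
The discriminant is 1 + 8·79003 = 632025, and √632025 = 795.
So n = (-1 + 795) / 2 = 794/2 = 397.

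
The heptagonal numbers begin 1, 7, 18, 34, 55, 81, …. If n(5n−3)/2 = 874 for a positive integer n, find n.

19

Set n(5n−3)/2 = 874, giving 5n² − 3n − 1748 = 0.
The discriminant is 9 + 40·874 = 34969, and √34969 = 187.
So n = (3 + 187) / 10 = 190/10 = 19.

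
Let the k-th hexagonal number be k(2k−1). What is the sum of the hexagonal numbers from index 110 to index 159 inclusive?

1823125

Σ i(2i−1) = 2Σi² − Σi over i = 110..159.
Σi = 12720 − 5995 = 6725 and Σi² = 1352560 − 437635 = 914925.
2·914925 − 1·6725 = 1823125.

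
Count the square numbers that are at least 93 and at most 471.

The n-th square number is n².
Smallest index with value ≥ 93: n = 10 (giving 100).
Largest index with value ≤ 471: n = 21 (giving 441).
Indices 10 through 21: 12 terms.

12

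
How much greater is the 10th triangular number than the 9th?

10

Consecutive triangular numbers differ by n: T_{10} − T_{9} = 10.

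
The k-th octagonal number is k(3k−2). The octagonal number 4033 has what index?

37

Set n(3n−2) = 4033, giving 3n² − 2n − 4033 = 0.
The discriminant is 4 + 12·4033 = 48400, and √48400 = 220.
So n = (2 + 220) / 6 = 222/6 = 37.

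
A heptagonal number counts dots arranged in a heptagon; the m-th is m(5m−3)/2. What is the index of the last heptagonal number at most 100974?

Solve n(5n−3)/2 ≤ 100974 for integer n.
n = 201 gives 100701 ≤ 100974, while n = 202 gives 101707 > 100974; so the answer is index 201.

201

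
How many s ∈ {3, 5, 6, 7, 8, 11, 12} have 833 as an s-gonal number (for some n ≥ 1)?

2

s = 3: P(3, 40) = 820 and P(3, 41) = 861; 833 is not s-gonal.
s = 5: P(5, 23) = 782 and P(5, 24) = 852; 833 is not s-gonal.
s = 6: P(6, 20) = 780 and P(6, 21) = 861; 833 is not s-gonal.
s = 7: P(7, 18) = 783 and P(7, 19) = 874; 833 is not s-gonal.
s = 8: P(8, 17) = 833. ✓
s = 11: P(11, 14) = 833. ✓
s = 12: P(12, 13) = 793 and P(12, 14) = 924; 833 is not s-gonal.
Hits: s ∈ {8, 11} → 2.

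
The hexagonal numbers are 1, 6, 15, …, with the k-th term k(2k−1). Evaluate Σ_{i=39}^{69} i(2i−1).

184078

Σ i(2i−1) = 2Σi² − Σi over i = 39..69.
Σi = 2415 − 741 = 1674 and Σi² = 111895 − 19019 = 92876.
2·92876 − 1·1674 = 184078.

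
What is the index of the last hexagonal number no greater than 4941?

Solve n(2n−1) ≤ 4941 for integer n.
n = 49 gives 4753 ≤ 4941, while n = 50 gives 4950 > 4941; so the answer is index 49.

49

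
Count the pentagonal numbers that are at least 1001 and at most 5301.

The n-th pentagonal number is n(3n−1)/2.
Smallest index with value ≥ 1001: n = 26 (giving 1001).
Largest index with value ≤ 5301: n = 59 (giving 5192).
Indices 26 through 59: 34 terms.

34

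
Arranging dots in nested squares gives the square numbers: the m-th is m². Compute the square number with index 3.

9

The 3rd square number is n² with n = 3.
3² = 9.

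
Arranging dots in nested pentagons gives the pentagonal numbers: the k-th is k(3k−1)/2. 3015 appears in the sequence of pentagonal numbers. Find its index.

Set n(3n−1)/2 = 3015, giving 3n² − n − 6030 = 0.
So n = (1 + 269) / 6 = 270/6 = 45.

45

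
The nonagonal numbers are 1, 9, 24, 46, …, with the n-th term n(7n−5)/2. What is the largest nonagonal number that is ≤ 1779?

1639

Solve n(7n−5)/2 ≤ 1779 for integer n.
n = 22 gives 1639 ≤ 1779, while n = 23 gives 1794 > 1779; so the answer is 1639.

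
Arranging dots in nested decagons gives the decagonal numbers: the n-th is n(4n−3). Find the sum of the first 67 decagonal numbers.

403206

Σ i(4i−3) = 4Σi² − 3Σi over i = 1..67.
Σi = 2278 and Σi² = 102510.
4·102510 − 3·2278 = 403206.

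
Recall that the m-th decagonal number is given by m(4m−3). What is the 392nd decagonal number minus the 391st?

Consecutive decagonal numbers differ by 8n − 7: here 8·392 − 7 = 3129.

3129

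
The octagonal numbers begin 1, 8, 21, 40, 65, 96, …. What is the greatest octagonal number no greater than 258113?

256961

Solve n(3n−2) ≤ 258113 for integer n.
n = 293 gives 256961 ≤ 258113, while n = 294 gives 258720 > 258113; so the answer is 256961.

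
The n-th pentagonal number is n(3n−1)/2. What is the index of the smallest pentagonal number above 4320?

54

Solve n(3n−1)/2 > 4320 for integer n.
The largest n with value ≤ 4320 is 53 (since 4187 ≤ 4320 < 4347), so the first above is n = 54, value 4347.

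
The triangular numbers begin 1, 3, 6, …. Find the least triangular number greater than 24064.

Solve n(n+1)/2 > 24064 for integer n.
The largest n with value ≤ 24064 is 218 (since 23871 ≤ 24064 < 24090), so the first above is n = 219, value 24090.

24090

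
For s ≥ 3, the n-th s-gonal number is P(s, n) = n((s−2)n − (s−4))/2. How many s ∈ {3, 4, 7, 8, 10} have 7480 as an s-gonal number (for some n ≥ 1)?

s = 3: P(3, 121) = 7381 and P(3, 122) = 7503; 7480 is not s-gonal.
s = 4: P(4, 86) = 7396 and P(4, 87) = 7569; 7480 is not s-gonal.
s = 7: P(7, 55) = 7480. ✓
s = 8: P(8, 50) = 7400 and P(8, 51) = 7701; 7480 is not s-gonal.
s = 10: P(10, 43) = 7267 and P(10, 44) = 7612; 7480 is not s-gonal.
Hits: s ∈ {7} → 1.

1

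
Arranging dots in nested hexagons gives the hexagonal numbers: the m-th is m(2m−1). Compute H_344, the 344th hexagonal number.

The 344th hexagonal number is n(2n−1) with n = 344.
344·(2·344 − 1) = 344·687 = 236328.

236328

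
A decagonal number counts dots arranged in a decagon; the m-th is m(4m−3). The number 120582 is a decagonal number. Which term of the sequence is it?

174

Set n(4n−3) = 120582, giving 4n² − 3n − 120582 = 0.
So n = (3 + 1389) / 8 = 1392/8 = 174.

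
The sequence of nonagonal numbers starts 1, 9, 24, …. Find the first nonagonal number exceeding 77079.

77331

Solve n(7n−5)/2 > 77079 for integer n.
The largest n with value ≤ 77079 is 148 (since 76294 ≤ 77079 < 77331), so the first above is n = 149, value 77331.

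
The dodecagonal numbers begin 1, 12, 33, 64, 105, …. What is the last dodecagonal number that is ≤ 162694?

161280

Solve n(5n−4) ≤ 162694 for integer n.
n = 180 gives 161280 ≤ 162694, while n = 181 gives 163081 > 162694; so the answer is 161280.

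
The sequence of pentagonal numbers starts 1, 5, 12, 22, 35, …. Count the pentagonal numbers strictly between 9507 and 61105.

The n-th pentagonal number is n(3n−1)/2.
Smallest index with value > 9507: n = 80 (giving 9560).
Largest index with value < 61105: n = 201 (giving 60501).
Indices 80 through 201: 122 terms.

122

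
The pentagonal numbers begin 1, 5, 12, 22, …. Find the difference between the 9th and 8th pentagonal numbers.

Consecutive pentagonal numbers differ by 3n − 2: here 3·9 − 2 = 25.

25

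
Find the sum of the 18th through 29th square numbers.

6770

Σ_{i=18}^{29} i² = 8555 − 1785 = 6770.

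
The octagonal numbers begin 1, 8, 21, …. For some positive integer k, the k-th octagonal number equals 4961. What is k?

Set n(3n−2) = 4961, giving 3n² − 2n − 4961 = 0.
The discriminant is 4 + 12·4961 = 59536, and √59536 = 244.
So n = (2 + 244) / 6 = 246/6 = 41.
Check: 41·(3·41 − 2) = 4961. ✓

41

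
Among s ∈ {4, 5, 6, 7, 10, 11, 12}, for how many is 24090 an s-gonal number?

s = 4: P(4, 155) = 24025 and P(4, 156) = 24336; 24090 is not s-gonal.
s = 5: P(5, 126) = 23751 and P(5, 127) = 24130; 24090 is not s-gonal.
s = 6: P(6, 110) = 24090. ✓
s = 7: P(7, 98) = 23863 and P(7, 99) = 24354; 24090 is not s-gonal.
s = 10: P(10, 77) = 23485 and P(10, 78) = 24102; 24090 is not s-gonal.
s = 11: P(11, 73) = 23725 and P(11, 74) = 24383; 24090 is not s-gonal.
s = 12: P(12, 69) = 23529 and P(12, 70) = 24220; 24090 is not s-gonal.
Hits: s ∈ {6} → 1.

1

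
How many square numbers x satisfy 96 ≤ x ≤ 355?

9

The n-th square number is n².
Smallest index with value ≥ 96: n = 10 (giving 100).
Largest index with value ≤ 355: n = 18 (giving 324).
Indices 10 through 18: 9 terms.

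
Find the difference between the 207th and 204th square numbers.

207² = 42849 and 204² = 41616.
Difference: 42849 − 41616 = 1233.

1233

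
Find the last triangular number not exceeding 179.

Solve n(n+1)/2 ≤ 179 for integer n.
n = 18 gives 171 ≤ 179, while n = 19 gives 190 > 179; so the answer is 171.

171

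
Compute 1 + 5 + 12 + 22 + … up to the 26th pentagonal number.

9126

Σ i(3i−1)/2 = (3Σi² − Σi) / 2 over i = 1..26.
Σi = 351 and Σi² = 6201.
(3·6201 − 1·351) / 2 = 18252/2 = 9126.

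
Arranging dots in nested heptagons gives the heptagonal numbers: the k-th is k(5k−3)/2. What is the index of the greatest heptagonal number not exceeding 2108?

Solve n(5n−3)/2 ≤ 2108 for integer n.
n = 29 gives 2059 ≤ 2108, while n = 30 gives 2205 > 2108; so the answer is index 29.

29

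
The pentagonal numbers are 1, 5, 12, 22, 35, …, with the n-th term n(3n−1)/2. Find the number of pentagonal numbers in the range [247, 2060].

The n-th pentagonal number is n(3n−1)/2.
Smallest index with value ≥ 247: n = 13 (giving 247).
Largest index with value ≤ 2060: n = 37 (giving 2035).
Indices 13 through 37: 25 terms.

25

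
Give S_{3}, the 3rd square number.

The 3rd square number is n² with n = 3.
3² = 9.

9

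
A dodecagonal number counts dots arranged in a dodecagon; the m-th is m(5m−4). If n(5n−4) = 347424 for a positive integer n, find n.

264

Set n(5n−4) = 347424, giving 5n² − 4n − 347424 = 0.
So n = (4 + 2636) / 10 = 2640/10 = 264.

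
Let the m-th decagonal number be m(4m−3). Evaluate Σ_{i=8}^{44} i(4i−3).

114034

Σ i(4i−3) = 4Σi² − 3Σi over i = 8..44.
Σi = 990 − 28 = 962 and Σi² = 29370 − 140 = 29230.
4·29230 − 3·962 = 114034.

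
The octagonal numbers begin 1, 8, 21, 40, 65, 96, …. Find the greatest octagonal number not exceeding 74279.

73633

Solve n(3n−2) ≤ 74279 for integer n.
n = 157 gives 73633 ≤ 74279, while n = 158 gives 74576 > 74279; so the answer is 73633.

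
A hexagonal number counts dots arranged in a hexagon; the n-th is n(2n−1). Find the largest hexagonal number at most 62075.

61776

Solve n(2n−1) ≤ 62075 for integer n.
n = 176 gives 61776 ≤ 62075, while n = 177 gives 62481 > 62075; so the answer is 61776.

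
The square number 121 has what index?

We need n² = 121, so n = √121 = 11.

11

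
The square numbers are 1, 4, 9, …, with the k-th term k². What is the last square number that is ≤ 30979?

Solve n² ≤ 30979 for integer n.
n = 176 gives 30976 ≤ 30979, while n = 177 gives 31329 > 30979; so the answer is 30976.

30976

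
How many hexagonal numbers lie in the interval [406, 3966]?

The n-th hexagonal number is n(2n−1).
Smallest index with value ≥ 406: n = 15 (giving 435).
Largest index with value ≤ 3966: n = 44 (giving 3828).
Indices 15 through 44: 30 terms.

30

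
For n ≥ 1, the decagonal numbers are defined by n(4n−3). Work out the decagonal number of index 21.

21·(4·21 − 3) = 21·81 = 1701.

1701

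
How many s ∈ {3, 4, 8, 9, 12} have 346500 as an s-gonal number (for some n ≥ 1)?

s = 3: P(3, 831) = 345696 and P(3, 832) = 346528; 346500 is not s-gonal.
s = 4: P(4, 588) = 345744 and P(4, 589) = 346921; 346500 is not s-gonal.
s = 8: P(8, 340) = 346120 and P(8, 341) = 348161; 346500 is not s-gonal.
s = 9: P(9, 315) = 346500. ✓
s = 12: P(12, 263) = 344793 and P(12, 264) = 347424; 346500 is not s-gonal.
Hits: s ∈ {9} → 1.

1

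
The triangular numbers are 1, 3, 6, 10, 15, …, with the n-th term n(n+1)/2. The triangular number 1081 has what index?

46

Set n(n+1)/2 = 1081, giving n² + n − 2162 = 0.
The discriminant is 1 + 8·1081 = 8649, and √8649 = 93.
So n = (-1 + 93) / 2 = 92/2 = 46.
Check: 46·47/2 = 1081. ✓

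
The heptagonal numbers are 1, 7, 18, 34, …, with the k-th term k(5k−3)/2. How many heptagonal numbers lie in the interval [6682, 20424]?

39

The n-th heptagonal number is n(5n−3)/2.
Smallest index with value ≥ 6682: n = 52 (giving 6682).
Largest index with value ≤ 20424: n = 90 (giving 20115).
Indices 52 through 90: 39 terms.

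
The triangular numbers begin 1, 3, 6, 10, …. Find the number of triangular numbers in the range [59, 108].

4

The n-th triangular number is n(n+1)/2.
Smallest index with value ≥ 59: n = 11 (giving 66).
Largest index with value ≤ 108: n = 14 (giving 105).
Indices 11 through 14: 4 terms.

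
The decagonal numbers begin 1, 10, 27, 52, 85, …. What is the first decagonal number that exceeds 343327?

344862

Solve n(4n−3) > 343327 for integer n.
The largest n with value ≤ 343327 is 293 (since 342517 ≤ 343327 < 344862), so the first above is n = 294, value 344862.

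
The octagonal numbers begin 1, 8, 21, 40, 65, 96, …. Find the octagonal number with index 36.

3816

36·(3·36 − 2) = 36·106 = 3816.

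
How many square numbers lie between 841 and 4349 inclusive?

The n-th square number is n².
Smallest index with value ≥ 841: n = 29 (giving 841).
Largest index with value ≤ 4349: n = 65 (giving 4225).
Indices 29 through 65: 37 terms.

37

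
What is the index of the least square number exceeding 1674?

Solve n² > 1674 for integer n.
The largest n with value ≤ 1674 is 40 (since 1600 ≤ 1674 < 1681), so the first above is n = 41, value 1681.

41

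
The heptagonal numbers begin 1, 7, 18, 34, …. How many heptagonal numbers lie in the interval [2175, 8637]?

30

The n-th heptagonal number is n(5n−3)/2.
Smallest index with value ≥ 2175: n = 30 (giving 2205).
Largest index with value ≤ 8637: n = 59 (giving 8614).
Indices 30 through 59: 30 terms.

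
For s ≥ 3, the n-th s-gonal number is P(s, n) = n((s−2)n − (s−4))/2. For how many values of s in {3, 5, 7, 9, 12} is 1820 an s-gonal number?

s = 3: P(3, 59) = 1770 and P(3, 60) = 1830; 1820 is not s-gonal.
s = 5: P(5, 35) = 1820. ✓
s = 7: P(7, 27) = 1782 and P(7, 28) = 1918; 1820 is not s-gonal.
s = 9: P(9, 23) = 1794 and P(9, 24) = 1956; 1820 is not s-gonal.
s = 12: P(12, 19) = 1729 and P(12, 20) = 1920; 1820 is not s-gonal.
Hits: s ∈ {5} → 1.

1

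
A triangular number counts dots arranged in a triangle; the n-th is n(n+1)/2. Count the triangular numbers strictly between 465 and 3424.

The n-th triangular number is n(n+1)/2.
Smallest index with value > 465: n = 31 (giving 496).
Largest index with value < 3424: n = 82 (giving 3403).
Indices 31 through 82: 52 terms.

52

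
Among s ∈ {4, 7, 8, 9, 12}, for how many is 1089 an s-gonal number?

2

s = 4: P(4, 33) = 1089. ✓
s = 7: P(7, 21) = 1071 and P(7, 22) = 1177; 1089 is not s-gonal.
s = 8: P(8, 19) = 1045 and P(8, 20) = 1160; 1089 is not s-gonal.
s = 9: P(9, 18) = 1089. ✓
s = 12: P(12, 15) = 1065 and P(12, 16) = 1216; 1089 is not s-gonal.
Hits: s ∈ {4, 9} → 2.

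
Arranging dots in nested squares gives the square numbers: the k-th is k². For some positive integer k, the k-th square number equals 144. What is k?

We need n² = 144, so n = √144 = 12.

12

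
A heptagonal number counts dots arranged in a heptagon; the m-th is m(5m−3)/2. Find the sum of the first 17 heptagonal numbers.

4233

Σ i(5i−3)/2 = (5Σi² − 3Σi) / 2 over i = 1..17.
Σi = 153 and Σi² = 1785.
(5·1785 − 3·153) / 2 = 8466/2 = 4233.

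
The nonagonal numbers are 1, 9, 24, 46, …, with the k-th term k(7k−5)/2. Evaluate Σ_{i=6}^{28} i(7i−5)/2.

Σ i(7i−5)/2 = (7Σi² − 5Σi) / 2 over i = 6..28.
Σi = 406 − 15 = 391 and Σi² = 7714 − 55 = 7659.
(7·7659 − 5·391) / 2 = 51658/2 = 25829.

25829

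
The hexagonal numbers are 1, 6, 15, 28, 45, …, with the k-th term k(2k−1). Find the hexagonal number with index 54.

54·(2·54 − 1) = 54·107 = 5778.

5778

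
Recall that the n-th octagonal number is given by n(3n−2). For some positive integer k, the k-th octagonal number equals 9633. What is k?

Set n(3n−2) = 9633, giving 3n² − 2n − 9633 = 0.
So n = (2 + 340) / 6 = 342/6 = 57.
Check: 57·(3·57 − 2) = 9633. ✓

57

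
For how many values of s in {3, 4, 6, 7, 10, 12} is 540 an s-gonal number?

2

s = 3: P(3, 32) = 528 and P(3, 33) = 561; 540 is not s-gonal.
s = 4: P(4, 23) = 529 and P(4, 24) = 576; 540 is not s-gonal.
s = 6: P(6, 16) = 496 and P(6, 17) = 561; 540 is not s-gonal.
s = 7: P(7, 15) = 540. ✓
s = 10: P(10, 12) = 540. ✓
s = 12: P(12, 10) = 460 and P(12, 11) = 561; 540 is not s-gonal.
Hits: s ∈ {7, 10} → 2.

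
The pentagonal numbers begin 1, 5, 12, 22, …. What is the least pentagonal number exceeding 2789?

2882

Solve n(3n−1)/2 > 2789 for integer n.
The largest n with value ≤ 2789 is 43 (since 2752 ≤ 2789 < 2882), so the first above is n = 44, value 2882.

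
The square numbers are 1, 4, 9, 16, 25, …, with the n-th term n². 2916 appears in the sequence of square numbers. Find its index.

We need n² = 2916, so n = √2916 = 54.
Check: 54² = 2916. ✓

54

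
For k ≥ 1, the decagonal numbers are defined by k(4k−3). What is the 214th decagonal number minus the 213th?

Consecutive decagonal numbers differ by 8n − 7: here 8·214 − 7 = 1705.

1705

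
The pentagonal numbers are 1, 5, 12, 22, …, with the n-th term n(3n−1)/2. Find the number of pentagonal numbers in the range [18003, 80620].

The n-th pentagonal number is n(3n−1)/2.
Smallest index with value ≥ 18003: n = 110 (giving 18095).
Largest index with value ≤ 80620: n = 232 (giving 80620).
Indices 110 through 232: 123 terms.

123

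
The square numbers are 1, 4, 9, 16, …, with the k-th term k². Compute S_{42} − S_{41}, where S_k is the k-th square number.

n² − (n−1)² = 2n − 1, so 42² − 41² = 2·42 − 1 = 83.

83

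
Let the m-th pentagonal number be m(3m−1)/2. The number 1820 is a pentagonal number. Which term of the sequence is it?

35

Set n(3n−1)/2 = 1820, giving 3n² − n − 3640 = 0.
So n = (1 + 209) / 6 = 210/6 = 35.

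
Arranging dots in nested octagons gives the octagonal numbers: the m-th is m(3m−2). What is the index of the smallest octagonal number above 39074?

115

Solve n(3n−2) > 39074 for integer n.
The largest n with value ≤ 39074 is 114 (since 38760 ≤ 39074 < 39445), so the first above is n = 115, value 39445.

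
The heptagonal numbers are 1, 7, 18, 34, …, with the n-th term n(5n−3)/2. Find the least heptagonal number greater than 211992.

212722

Solve n(5n−3)/2 > 211992 for integer n.
The largest n with value ≤ 211992 is 291 (since 211266 ≤ 211992 < 212722), so the first above is n = 292, value 212722.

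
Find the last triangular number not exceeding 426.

Solve n(n+1)/2 ≤ 426 for integer n.
n = 28 gives 406 ≤ 426, while n = 29 gives 435 > 426; so the answer is 406.

406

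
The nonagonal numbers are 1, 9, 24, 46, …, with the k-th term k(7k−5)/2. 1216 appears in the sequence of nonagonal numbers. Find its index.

Set n(7n−5)/2 = 1216, giving 7n² − 5n − 2432 = 0.
The discriminant is 25 + 56·1216 = 68121, and √68121 = 261.
So n = (5 + 261) / 14 = 266/14 = 19.
Check: 19·(7·19 − 5)/2 = 1216. ✓

19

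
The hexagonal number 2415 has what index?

Set n(2n−1) = 2415, giving 2n² − n − 2415 = 0.
The discriminant is 1 + 8·2415 = 19321, and √19321 = 139.
So n = (1 + 139) / 4 = 140/4 = 35.

35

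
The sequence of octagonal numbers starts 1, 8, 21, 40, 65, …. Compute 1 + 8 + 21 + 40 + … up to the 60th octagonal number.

Σ i(3i−2) = 3Σi² − 2Σi over i = 1..60.
Σi = 1830 and Σi² = 73810.
3·73810 − 2·1830 = 217770.

217770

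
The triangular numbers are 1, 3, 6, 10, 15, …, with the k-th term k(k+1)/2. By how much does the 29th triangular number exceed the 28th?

29

Consecutive triangular numbers differ by n: T_{29} − T_{28} = 29.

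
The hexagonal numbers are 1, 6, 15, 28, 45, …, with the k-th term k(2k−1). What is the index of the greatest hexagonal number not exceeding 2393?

Solve n(2n−1) ≤ 2393 for integer n.
n = 34 gives 2278 ≤ 2393, while n = 35 gives 2415 > 2393; so the answer is index 34.

34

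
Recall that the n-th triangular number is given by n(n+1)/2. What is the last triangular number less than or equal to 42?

36

Solve n(n+1)/2 ≤ 42 for integer n.
n = 8 gives 36 ≤ 42, while n = 9 gives 45 > 42; so the answer is 36.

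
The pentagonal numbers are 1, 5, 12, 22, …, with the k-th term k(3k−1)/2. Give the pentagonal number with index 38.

The 38th pentagonal number is n(3n−1)/2 with n = 38.
38·(3·38 − 1)/2 = 38·113/2 = 2147.

2147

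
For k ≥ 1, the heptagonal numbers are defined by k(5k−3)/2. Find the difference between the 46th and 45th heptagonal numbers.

226

Consecutive heptagonal numbers differ by 5n − 4: here 5·46 − 4 = 226.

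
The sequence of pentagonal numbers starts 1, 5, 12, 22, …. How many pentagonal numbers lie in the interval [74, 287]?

7

The n-th pentagonal number is n(3n−1)/2.
Smallest index with value ≥ 74: n = 8 (giving 92).
Largest index with value ≤ 287: n = 14 (giving 287).
Indices 8 through 14: 7 terms.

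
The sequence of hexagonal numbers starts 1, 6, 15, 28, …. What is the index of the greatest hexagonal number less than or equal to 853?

Solve n(2n−1) ≤ 853 for integer n.
n = 20 gives 780 ≤ 853, while n = 21 gives 861 > 853; so the answer is index 20.

20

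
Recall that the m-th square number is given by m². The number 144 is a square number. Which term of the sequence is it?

We need n² = 144, so n = √144 = 12.
Check: 12² = 144. ✓

12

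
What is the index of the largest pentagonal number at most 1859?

Solve n(3n−1)/2 ≤ 1859 for integer n.
n = 35 gives 1820 ≤ 1859, while n = 36 gives 1926 > 1859; so the answer is index 35.

35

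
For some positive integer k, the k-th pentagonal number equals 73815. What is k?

Set n(3n−1)/2 = 73815, giving 3n² − n − 147630 = 0.
The discriminant is 1 + 24·73815 = 1771561, and √1771561 = 1331.
So n = (1 + 1331) / 6 = 1332/6 = 222.

222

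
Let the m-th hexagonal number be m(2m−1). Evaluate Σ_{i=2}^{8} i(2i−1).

371

Σ i(2i−1) = 2Σi² − Σi over i = 2..8.
Σi = 36 − 1 = 35 and Σi² = 204 − 1 = 203.
2·203 − 1·35 = 371.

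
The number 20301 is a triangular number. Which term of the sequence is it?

Set n(n+1)/2 = 20301, giving n² + n − 40602 = 0.
The discriminant is 1 + 8·20301 = 162409, and √162409 = 403.
So n = (-1 + 403) / 2 = 402/2 = 201.

201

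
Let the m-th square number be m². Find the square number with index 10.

100

The 10th square number is n² with n = 10.
10² = 100.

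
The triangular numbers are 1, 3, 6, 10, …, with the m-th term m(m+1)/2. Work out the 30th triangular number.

465

The 30th triangular number is n(n+1)/2 with n = 30.
30·31/2 = 930/2 = 465.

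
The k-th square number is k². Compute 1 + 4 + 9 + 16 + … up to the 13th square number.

Σ_{i=1}^{13} i² = 13·14·27/6 = 819.

819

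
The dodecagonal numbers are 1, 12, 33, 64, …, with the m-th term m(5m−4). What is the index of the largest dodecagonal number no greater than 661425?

364

Solve n(5n−4) ≤ 661425 for integer n.
n = 364 gives 661024 ≤ 661425, while n = 365 gives 664665 > 661425; so the answer is index 364.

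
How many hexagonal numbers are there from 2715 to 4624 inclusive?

The n-th hexagonal number is n(2n−1).
Smallest index with value ≥ 2715: n = 38 (giving 2850).
Largest index with value ≤ 4624: n = 48 (giving 4560).
Indices 38 through 48: 11 terms.

11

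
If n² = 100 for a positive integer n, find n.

10

We need n² = 100, so n = √100 = 10.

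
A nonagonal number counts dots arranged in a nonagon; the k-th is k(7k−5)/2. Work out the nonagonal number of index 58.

11629

The 58th nonagonal number is n(7n−5)/2 with n = 58.
58·(7·58 − 5)/2 = 58·401/2 = 11629.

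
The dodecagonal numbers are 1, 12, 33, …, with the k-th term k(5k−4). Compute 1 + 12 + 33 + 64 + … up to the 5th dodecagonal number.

Σ i(5i−4) = 5Σi² − 4Σi over i = 1..5.
Σi = 15 and Σi² = 55.
5·55 − 4·15 = 215.

215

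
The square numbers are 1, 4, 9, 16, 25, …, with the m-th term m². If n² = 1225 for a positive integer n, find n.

35

We need n² = 1225, so n = √1225 = 35.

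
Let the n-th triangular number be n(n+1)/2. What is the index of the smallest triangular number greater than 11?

5

Solve n(n+1)/2 > 11 for integer n.
The largest n with value ≤ 11 is 4 (since 10 ≤ 11 < 15), so the first above is n = 5, value 15.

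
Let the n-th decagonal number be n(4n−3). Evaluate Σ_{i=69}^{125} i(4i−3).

2190377

Σ i(4i−3) = 4Σi² − 3Σi over i = 69..125.
Σi = 7875 − 2346 = 5529 and Σi² = 658875 − 107134 = 551741.
4·551741 − 3·5529 = 2190377.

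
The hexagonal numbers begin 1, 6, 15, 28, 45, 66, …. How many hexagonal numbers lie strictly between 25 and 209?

7

The n-th hexagonal number is n(2n−1).
Smallest index with value > 25: n = 4 (giving 28).
Largest index with value < 209: n = 10 (giving 190).
Indices 4 through 10: 7 terms.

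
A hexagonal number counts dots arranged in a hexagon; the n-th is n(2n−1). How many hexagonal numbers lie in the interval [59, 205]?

5

The n-th hexagonal number is n(2n−1).
Smallest index with value ≥ 59: n = 6 (giving 66).
Largest index with value ≤ 205: n = 10 (giving 190).
Indices 6 through 10: 5 terms.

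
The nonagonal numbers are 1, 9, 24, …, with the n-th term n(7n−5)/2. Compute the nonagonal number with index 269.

The 269th nonagonal number is n(7n−5)/2 with n = 269.
269·(7·269 − 5)/2 = 269·1878/2 = 269·939 = 252591.

252591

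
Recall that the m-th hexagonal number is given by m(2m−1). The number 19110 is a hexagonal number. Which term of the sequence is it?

98

Set n(2n−1) = 19110, giving 2n² − n − 19110 = 0.
The discriminant is 1 + 8·19110 = 152881, and √152881 = 391.
So n = (1 + 391) / 4 = 392/4 = 98.
Check: 98·(2·98 − 1) = 19110. ✓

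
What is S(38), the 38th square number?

1444

The 38th square number is n² with n = 38.
38² = 1444.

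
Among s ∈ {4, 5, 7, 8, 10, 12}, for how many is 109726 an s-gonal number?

s = 4: P(4, 331) = 109561 and P(4, 332) = 110224; 109726 is not s-gonal.
s = 5: P(5, 270) = 109215 and P(5, 271) = 110026; 109726 is not s-gonal.
s = 7: P(7, 209) = 108889 and P(7, 210) = 109935; 109726 is not s-gonal.
s = 8: P(8, 191) = 109061 and P(8, 192) = 110208; 109726 is not s-gonal.
s = 10: P(10, 166) = 109726. ✓
s = 12: P(12, 148) = 108928 and P(12, 149) = 110409; 109726 is not s-gonal.
Hits: s ∈ {10} → 1.

1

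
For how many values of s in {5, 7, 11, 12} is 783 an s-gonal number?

s = 5: P(5, 23) = 782 and P(5, 24) = 852; 783 is not s-gonal.
s = 7: P(7, 18) = 783. ✓
s = 11: P(11, 13) = 715 and P(11, 14) = 833; 783 is not s-gonal.
s = 12: P(12, 12) = 672 and P(12, 13) = 793; 783 is not s-gonal.
Hits: s ∈ {7} → 1.

1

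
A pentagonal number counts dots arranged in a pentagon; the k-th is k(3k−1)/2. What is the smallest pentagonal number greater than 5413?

5551

Solve n(3n−1)/2 > 5413 for integer n.
The largest n with value ≤ 5413 is 60 (since 5370 ≤ 5413 < 5551), so the first above is n = 61, value 5551.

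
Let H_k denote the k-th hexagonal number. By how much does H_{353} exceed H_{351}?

353·(2·353 − 1) = 248865 and 351·(2·351 − 1) = 246051.
Difference: 248865 − 246051 = 2814.

2814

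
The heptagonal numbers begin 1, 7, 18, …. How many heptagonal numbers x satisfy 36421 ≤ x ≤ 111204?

91

The n-th heptagonal number is n(5n−3)/2.
Smallest index with value ≥ 36421: n = 121 (giving 36421).
Largest index with value ≤ 111204: n = 211 (giving 110986).
Indices 121 through 211: 91 terms.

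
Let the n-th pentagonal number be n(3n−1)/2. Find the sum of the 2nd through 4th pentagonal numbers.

Σ i(3i−1)/2 = (3Σi² − Σi) / 2 over i = 2..4.
Σi = 10 − 1 = 9 and Σi² = 30 − 1 = 29.
(3·29 − 1·9) / 2 = 78/2 = 39.

39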